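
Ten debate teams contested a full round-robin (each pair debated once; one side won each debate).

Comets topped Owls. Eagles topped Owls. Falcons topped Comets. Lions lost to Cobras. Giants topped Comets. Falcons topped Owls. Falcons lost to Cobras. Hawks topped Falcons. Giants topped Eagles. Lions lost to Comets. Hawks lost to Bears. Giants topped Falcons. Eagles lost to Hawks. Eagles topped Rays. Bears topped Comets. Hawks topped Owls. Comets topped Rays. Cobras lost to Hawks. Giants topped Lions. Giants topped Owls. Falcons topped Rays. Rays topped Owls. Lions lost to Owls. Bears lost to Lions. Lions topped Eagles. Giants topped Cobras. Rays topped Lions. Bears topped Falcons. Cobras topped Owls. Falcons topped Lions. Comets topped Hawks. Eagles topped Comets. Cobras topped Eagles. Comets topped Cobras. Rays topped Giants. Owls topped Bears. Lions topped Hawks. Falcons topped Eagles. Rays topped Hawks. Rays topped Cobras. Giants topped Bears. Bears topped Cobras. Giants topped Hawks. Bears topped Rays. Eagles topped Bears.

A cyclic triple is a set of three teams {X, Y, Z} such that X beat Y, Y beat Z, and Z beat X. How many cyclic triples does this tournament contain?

30

Win totals: Hawks 4, Cobras 4, Lions 3, Bears 5, Giants 8, Eagles 4, Owls 2, Comets 5, Rays 5, Falcons 5.
A team with w wins dominates both others in C(w,2) triples; summing gives 6 + 6 + 3 + 10 + 28 + 6 + 1 + 10 + 10 + 10 = 90 transitive triples.
Total triples C(10,3) = 120, so cyclic triples = 120 − 90 = 30.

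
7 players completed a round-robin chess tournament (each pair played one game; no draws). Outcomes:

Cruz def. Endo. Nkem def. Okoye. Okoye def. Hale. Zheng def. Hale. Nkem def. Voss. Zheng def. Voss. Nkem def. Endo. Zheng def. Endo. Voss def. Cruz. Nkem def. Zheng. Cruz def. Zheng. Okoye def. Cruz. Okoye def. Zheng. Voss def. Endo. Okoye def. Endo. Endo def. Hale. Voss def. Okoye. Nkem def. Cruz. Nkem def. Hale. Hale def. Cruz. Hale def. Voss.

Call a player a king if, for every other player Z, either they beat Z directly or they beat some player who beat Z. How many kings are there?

Cruz cannot reach Okoye, Nkem in two steps.
Voss cannot reach Nkem in two steps.
Okoye cannot reach Nkem in two steps.
Endo cannot reach Okoye, Zheng, Nkem in two steps.
Hale cannot reach Nkem in two steps.
Zheng cannot reach Nkem in two steps.
Nkem reaches everyone (king).
Kings: Nkem — 1.

1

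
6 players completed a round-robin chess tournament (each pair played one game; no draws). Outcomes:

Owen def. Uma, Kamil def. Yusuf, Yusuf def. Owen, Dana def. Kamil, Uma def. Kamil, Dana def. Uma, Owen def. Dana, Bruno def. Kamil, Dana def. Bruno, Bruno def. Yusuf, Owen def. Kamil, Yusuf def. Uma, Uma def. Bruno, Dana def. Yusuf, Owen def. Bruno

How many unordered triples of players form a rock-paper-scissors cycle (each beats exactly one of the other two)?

5

Win totals: Bruno 2, Dana 4, Kamil 1, Owen 4, Uma 2, Yusuf 2.
A player with w wins dominates both others in C(w,2) triples; summing gives 1 + 6 + 0 + 6 + 1 + 1 = 15 transitive triples.
Total triples C(6,3) = 20, so cyclic triples = 20 − 15 = 5.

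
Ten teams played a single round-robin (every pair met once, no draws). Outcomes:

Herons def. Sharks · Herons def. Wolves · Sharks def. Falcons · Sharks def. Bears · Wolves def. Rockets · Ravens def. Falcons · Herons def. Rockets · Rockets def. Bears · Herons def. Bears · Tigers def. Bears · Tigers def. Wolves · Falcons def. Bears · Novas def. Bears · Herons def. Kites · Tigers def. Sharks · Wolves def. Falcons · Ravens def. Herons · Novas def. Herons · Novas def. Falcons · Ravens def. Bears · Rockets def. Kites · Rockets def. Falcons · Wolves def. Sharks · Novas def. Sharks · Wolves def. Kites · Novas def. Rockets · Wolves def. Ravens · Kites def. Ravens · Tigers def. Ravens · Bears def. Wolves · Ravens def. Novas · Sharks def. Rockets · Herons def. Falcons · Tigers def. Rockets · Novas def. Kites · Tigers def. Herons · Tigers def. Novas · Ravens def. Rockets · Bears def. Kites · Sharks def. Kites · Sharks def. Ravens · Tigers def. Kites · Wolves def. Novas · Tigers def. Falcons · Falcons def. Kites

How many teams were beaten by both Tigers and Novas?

Tigers beat: Rockets, Sharks, Ravens, Bears, Falcons, Wolves, Novas, Herons, Kites.
Novas beat: Rockets, Sharks, Bears, Falcons, Herons, Kites.
Both beat: Rockets, Sharks, Bears, Falcons, Herons, Kites — 6.

6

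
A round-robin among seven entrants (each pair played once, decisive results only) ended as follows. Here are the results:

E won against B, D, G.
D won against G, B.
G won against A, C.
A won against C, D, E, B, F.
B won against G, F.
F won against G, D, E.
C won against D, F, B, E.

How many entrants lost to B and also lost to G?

B beat: F, G.
G beat: A, C.
No one was beaten by both.

0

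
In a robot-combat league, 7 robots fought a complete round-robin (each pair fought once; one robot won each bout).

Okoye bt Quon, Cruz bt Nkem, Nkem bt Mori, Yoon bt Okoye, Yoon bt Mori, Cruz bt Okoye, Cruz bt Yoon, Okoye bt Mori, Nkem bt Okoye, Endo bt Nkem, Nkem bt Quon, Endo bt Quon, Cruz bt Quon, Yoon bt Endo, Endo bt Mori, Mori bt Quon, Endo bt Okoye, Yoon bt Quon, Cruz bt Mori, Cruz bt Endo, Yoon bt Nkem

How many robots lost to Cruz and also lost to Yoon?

5

Cruz beat: Yoon, Endo, Mori, Okoye, Nkem, Quon.
Yoon beat: Endo, Mori, Okoye, Nkem, Quon.
Both beat: Endo, Mori, Okoye, Nkem, Quon — 5.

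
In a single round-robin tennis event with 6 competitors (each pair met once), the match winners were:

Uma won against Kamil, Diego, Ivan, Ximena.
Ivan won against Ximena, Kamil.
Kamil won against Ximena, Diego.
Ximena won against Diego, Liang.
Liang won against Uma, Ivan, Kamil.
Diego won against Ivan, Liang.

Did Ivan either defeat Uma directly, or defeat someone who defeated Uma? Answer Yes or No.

No

Ivan did not beat Uma directly.
Ivan beat Ximena, Kamil, but each of them lost to Uma. No two-step path.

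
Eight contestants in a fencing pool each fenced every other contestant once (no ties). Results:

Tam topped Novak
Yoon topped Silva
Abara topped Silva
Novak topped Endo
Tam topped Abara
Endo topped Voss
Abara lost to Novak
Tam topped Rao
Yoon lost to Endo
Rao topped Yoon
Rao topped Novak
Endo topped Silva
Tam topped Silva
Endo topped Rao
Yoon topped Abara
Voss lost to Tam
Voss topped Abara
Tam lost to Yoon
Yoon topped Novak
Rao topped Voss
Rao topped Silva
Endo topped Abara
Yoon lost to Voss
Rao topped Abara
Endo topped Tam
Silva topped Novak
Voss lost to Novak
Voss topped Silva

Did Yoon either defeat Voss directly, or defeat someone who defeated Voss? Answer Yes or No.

Yoon did not beat Voss directly.
Yoon beat Tam, Novak, Silva, Abara. Of those, Tam beat Voss.

Yes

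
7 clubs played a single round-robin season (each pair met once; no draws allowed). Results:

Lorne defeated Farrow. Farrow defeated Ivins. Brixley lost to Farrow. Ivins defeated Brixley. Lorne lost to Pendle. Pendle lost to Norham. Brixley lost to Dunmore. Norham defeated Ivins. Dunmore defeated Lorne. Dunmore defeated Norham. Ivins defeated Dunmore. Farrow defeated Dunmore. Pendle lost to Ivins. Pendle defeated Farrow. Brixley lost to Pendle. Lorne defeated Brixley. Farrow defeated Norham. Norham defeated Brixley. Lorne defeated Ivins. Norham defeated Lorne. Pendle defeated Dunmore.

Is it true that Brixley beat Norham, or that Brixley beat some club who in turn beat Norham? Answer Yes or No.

Brixley did not beat Norham directly.
Brixley beat no one, so there is no intermediate club.

No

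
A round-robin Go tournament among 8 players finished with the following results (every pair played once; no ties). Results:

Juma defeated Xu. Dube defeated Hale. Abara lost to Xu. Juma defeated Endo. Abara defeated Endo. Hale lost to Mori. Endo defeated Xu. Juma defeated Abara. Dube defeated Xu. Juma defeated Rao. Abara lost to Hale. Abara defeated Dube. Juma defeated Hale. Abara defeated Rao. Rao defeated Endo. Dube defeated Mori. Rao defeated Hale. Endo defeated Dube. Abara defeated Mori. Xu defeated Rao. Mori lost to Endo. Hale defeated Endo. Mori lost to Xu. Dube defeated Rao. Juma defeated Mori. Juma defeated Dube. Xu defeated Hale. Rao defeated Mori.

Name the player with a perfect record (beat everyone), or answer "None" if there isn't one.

Juma has 7 wins out of 7 opponents — a perfect record.

Juma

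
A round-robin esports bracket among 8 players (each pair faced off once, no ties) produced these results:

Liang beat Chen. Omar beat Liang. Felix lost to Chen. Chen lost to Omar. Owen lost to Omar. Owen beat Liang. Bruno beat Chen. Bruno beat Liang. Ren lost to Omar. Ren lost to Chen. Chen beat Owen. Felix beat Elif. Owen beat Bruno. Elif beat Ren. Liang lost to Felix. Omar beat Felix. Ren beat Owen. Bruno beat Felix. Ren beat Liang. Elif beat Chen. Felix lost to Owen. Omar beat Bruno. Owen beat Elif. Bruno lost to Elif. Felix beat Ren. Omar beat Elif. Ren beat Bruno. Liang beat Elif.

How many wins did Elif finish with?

Elif's results: beat Ren, Chen, Bruno; lost to Liang, Felix, Owen, Omar.
That is 3 wins.

3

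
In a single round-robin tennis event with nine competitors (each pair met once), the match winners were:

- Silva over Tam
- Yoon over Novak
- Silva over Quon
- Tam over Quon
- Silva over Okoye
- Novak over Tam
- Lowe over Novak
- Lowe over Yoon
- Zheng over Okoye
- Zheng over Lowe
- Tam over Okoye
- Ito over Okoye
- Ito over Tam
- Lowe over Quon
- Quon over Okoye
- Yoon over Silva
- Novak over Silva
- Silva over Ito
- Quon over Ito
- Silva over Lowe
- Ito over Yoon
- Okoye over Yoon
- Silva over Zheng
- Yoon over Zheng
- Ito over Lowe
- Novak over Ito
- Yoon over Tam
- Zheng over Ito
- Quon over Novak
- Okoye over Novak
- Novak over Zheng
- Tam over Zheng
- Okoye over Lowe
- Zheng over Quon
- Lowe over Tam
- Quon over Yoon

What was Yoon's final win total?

4

Yoon's results: beat Novak, Tam, Silva, Zheng; lost to Ito, Okoye, Quon, Lowe.
That is 4 wins.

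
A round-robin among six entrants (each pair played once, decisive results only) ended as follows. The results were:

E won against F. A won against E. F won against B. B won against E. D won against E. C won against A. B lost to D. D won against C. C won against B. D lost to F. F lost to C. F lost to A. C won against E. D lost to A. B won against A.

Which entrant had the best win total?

C

Win totals: A 3, B 2, C 4, D 3, E 1, F 2.
C leads with 4 wins (next highest: 3).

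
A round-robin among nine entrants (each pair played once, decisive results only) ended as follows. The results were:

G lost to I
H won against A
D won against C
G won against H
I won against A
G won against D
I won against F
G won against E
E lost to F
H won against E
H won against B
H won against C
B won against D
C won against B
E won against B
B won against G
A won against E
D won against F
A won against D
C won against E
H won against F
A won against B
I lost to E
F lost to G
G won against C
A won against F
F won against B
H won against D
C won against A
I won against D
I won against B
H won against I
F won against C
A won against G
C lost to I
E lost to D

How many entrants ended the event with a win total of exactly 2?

2

Win totals: A 5, B 2, C 3, D 3, E 2, F 3, G 5, H 7, I 6.
Exactly 2: B, E — 2 entrants.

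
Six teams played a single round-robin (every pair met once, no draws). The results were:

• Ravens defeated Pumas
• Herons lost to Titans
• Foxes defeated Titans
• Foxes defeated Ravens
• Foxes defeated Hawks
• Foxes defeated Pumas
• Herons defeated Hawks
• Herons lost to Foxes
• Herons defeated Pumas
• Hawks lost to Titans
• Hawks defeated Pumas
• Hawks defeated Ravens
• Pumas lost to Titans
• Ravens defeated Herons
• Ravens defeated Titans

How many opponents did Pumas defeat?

0

Pumas' results: beat no one; lost to Titans, Herons, Foxes, Ravens, Hawks.
That is 0 wins.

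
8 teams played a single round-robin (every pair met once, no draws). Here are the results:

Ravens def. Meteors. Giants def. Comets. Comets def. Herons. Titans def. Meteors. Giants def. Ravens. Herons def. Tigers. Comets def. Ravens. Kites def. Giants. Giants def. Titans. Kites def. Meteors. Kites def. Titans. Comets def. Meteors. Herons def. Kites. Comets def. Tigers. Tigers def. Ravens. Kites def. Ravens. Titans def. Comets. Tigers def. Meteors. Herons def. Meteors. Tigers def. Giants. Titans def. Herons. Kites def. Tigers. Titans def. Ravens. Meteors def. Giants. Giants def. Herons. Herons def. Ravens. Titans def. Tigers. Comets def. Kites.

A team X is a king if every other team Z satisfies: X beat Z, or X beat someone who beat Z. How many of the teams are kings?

4

Comets reaches everyone (king).
Kites reaches everyone (king).
Giants reaches everyone (king).
Tigers cannot reach Kites in two steps.
Herons cannot reach Comets in two steps.
Ravens cannot reach Comets, Kites, Tigers, Herons, Titans in two steps.
Titans reaches everyone (king).
Meteors cannot reach Kites, Tigers in two steps.
Kings: Comets, Kites, Giants, Titans — 4.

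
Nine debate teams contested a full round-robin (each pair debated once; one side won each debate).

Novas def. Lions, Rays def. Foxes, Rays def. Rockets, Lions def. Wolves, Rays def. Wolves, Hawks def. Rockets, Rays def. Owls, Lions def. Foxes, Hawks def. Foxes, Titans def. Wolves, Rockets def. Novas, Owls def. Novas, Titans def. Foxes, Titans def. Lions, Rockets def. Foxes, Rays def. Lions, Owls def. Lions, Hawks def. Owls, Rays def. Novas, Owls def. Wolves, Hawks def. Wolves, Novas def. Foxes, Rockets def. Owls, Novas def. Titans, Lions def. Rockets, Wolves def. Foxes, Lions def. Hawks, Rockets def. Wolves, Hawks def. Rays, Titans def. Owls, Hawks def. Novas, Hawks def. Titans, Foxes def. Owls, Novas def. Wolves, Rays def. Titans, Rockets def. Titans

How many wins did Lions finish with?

4

Lions' results: beat Hawks, Foxes, Wolves, Rockets; lost to Rays, Owls, Novas, Titans.
That is 4 wins.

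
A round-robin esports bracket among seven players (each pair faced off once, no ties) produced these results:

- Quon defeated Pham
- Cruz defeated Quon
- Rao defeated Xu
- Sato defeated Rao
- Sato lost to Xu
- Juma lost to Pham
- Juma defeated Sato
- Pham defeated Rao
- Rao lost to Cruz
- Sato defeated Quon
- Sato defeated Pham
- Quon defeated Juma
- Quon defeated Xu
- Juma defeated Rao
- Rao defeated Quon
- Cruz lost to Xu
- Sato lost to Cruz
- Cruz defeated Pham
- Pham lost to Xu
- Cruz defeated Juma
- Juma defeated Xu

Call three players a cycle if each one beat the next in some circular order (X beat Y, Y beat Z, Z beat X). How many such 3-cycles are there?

Win totals: Juma 3, Quon 3, Xu 3, Pham 2, Rao 2, Sato 3, Cruz 5.
A player with w wins dominates both others in C(w,2) triples; summing gives 3 + 3 + 3 + 1 + 1 + 3 + 10 = 24 transitive triples.
Total triples C(7,3) = 35, so cyclic triples = 35 − 24 = 11.

11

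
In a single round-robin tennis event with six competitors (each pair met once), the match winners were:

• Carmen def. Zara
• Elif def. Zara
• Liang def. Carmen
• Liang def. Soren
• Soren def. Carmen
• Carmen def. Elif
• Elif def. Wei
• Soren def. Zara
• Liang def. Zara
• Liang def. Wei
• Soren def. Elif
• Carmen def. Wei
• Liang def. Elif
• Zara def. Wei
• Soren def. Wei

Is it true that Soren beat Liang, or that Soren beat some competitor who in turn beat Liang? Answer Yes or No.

No

Soren did not beat Liang directly.
Soren beat Carmen, Elif, Wei, Zara, but each of them lost to Liang. No two-step path.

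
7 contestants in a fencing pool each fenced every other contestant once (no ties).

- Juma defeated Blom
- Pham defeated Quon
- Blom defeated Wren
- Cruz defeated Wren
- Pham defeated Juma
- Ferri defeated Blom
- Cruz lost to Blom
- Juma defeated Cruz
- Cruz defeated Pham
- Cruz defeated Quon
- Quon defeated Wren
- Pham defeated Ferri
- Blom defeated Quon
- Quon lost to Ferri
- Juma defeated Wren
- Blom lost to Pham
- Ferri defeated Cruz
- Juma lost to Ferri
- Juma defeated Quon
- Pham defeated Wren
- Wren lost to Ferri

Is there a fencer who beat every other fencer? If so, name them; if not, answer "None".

Highest win total is Pham with 5 (out of 6 possible).
Pham lost to Cruz, so no fencer went undefeated.

None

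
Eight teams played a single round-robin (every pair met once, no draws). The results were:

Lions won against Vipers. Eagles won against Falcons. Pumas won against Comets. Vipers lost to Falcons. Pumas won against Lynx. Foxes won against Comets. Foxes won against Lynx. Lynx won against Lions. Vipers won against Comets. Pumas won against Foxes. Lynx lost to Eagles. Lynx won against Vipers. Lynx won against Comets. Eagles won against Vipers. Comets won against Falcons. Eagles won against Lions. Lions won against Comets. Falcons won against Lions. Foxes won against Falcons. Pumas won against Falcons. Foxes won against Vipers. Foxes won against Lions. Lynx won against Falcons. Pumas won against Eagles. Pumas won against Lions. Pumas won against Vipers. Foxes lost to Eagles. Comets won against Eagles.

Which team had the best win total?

Pumas

Win totals: Foxes 5, Vipers 1, Lions 2, Lynx 4, Comets 2, Eagles 5, Falcons 2, Pumas 7.
Pumas leads with 7 wins (next highest: 5).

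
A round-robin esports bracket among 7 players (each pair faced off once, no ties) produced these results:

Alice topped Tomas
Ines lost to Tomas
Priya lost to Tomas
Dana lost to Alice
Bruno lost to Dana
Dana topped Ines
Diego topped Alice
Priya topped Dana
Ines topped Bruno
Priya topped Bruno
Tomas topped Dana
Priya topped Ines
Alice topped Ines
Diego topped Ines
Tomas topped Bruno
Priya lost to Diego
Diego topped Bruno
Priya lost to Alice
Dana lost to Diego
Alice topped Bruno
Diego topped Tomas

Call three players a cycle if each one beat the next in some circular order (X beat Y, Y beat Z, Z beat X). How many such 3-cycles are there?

Win totals: Ines 1, Bruno 0, Diego 6, Priya 3, Tomas 4, Dana 2, Alice 5.
A player with w wins dominates both others in C(w,2) triples; summing gives 0 + 0 + 15 + 3 + 6 + 1 + 10 = 35 transitive triples.
Total triples C(7,3) = 35, so cyclic triples = 35 − 35 = 0.

0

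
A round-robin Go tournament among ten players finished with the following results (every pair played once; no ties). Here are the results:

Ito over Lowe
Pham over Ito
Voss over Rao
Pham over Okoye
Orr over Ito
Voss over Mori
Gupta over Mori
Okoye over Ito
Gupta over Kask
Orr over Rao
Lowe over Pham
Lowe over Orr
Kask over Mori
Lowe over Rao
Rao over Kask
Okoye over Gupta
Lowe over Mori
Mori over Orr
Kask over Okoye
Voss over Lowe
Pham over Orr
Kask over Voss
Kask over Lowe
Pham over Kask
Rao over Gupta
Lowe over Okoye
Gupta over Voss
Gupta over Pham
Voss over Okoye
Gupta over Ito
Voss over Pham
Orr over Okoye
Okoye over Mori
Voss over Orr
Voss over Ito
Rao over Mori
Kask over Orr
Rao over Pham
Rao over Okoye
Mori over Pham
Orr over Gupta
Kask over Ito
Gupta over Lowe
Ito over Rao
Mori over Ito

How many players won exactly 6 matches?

2

Win totals: Mori 3, Lowe 5, Rao 5, Ito 2, Voss 7, Orr 4, Okoye 3, Kask 6, Gupta 6, Pham 4.
Exactly 6: Kask, Gupta — 2 players.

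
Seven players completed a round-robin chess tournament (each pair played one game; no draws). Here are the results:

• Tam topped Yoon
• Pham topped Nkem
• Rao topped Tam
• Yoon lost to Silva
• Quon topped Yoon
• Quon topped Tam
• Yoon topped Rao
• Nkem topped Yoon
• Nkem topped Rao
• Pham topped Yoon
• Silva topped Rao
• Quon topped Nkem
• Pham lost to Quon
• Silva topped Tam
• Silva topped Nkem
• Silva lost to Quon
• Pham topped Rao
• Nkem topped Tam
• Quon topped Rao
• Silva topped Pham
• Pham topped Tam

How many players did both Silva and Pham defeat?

Silva beat: Nkem, Yoon, Pham, Rao, Tam.
Pham beat: Nkem, Yoon, Rao, Tam.
Both beat: Nkem, Yoon, Rao, Tam — 4.

4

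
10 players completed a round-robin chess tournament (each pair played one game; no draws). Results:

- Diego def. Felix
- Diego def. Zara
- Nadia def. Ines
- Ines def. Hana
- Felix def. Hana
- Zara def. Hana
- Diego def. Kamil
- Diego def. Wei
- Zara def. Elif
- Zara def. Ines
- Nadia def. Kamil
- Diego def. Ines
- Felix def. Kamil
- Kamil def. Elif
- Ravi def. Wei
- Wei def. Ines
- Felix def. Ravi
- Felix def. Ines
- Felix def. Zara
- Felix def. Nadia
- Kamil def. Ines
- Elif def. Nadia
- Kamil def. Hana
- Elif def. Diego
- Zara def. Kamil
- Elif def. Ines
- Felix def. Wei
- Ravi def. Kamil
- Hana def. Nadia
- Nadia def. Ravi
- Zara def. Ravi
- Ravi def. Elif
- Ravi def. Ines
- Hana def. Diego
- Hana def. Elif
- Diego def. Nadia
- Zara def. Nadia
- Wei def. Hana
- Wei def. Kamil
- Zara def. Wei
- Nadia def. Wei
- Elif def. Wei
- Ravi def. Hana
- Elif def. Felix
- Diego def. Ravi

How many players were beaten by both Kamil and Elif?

Kamil beat: Ines, Hana, Elif.
Elif beat: Felix, Ines, Wei, Diego, Nadia.
Both beat: Ines — 1.

1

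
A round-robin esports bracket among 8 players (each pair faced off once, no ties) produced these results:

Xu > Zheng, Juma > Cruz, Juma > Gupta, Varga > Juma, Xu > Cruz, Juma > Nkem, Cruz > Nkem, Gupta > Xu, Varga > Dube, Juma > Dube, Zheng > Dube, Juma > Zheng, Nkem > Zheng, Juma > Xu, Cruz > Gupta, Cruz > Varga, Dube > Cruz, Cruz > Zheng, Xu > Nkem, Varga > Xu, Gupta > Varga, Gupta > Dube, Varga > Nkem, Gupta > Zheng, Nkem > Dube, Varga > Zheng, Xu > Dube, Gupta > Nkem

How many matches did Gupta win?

Gupta's results: beat Xu, Zheng, Varga, Nkem, Dube; lost to Juma, Cruz.
That is 5 wins.

5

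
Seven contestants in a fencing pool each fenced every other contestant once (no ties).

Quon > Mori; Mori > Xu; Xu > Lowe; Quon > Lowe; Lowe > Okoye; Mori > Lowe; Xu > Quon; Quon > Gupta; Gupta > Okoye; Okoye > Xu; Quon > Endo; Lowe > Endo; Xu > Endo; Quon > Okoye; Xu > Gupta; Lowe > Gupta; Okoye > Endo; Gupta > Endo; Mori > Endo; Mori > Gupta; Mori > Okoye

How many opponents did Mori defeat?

Mori's results: beat Okoye, Gupta, Lowe, Endo, Xu; lost to Quon.
That is 5 wins.

5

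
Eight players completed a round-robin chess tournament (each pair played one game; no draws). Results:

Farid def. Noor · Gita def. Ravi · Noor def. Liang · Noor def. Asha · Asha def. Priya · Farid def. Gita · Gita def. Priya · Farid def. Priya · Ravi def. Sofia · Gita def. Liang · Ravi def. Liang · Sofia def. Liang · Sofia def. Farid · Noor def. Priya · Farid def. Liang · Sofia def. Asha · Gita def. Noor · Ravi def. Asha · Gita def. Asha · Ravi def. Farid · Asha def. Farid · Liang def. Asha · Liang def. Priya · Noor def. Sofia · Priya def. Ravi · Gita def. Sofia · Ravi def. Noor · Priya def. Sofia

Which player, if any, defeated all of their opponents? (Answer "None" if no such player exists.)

None

Highest win total is Gita with 6 (out of 7 possible).
Gita lost to Farid, so no player went undefeated.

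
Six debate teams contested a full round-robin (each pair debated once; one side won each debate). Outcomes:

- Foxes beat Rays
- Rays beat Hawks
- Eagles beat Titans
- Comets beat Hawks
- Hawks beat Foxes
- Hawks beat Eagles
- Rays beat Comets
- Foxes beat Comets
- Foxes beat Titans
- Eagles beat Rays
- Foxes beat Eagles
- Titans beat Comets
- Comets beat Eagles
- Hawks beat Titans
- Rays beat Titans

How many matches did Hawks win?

3

Hawks' results: beat Eagles, Foxes, Titans; lost to Comets, Rays.
That is 3 wins.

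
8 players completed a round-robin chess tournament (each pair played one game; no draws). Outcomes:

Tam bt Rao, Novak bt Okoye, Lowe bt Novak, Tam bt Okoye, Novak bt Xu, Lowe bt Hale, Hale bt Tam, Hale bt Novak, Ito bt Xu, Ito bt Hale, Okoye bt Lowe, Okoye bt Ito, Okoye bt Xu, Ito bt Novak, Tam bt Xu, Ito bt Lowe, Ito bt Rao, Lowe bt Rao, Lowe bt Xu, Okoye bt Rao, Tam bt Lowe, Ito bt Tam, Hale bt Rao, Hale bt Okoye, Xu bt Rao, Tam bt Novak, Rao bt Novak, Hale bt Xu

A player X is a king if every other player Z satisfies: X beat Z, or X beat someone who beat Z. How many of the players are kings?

4

Rao cannot reach Ito, Lowe, Tam, Hale in two steps.
Ito reaches everyone (king).
Okoye reaches everyone (king).
Lowe cannot reach Ito in two steps.
Tam reaches everyone (king).
Hale reaches everyone (king).
Xu cannot reach Ito, Okoye, Lowe, Tam, Hale in two steps.
Novak cannot reach Tam, Hale in two steps.
Kings: Ito, Okoye, Tam, Hale — 4.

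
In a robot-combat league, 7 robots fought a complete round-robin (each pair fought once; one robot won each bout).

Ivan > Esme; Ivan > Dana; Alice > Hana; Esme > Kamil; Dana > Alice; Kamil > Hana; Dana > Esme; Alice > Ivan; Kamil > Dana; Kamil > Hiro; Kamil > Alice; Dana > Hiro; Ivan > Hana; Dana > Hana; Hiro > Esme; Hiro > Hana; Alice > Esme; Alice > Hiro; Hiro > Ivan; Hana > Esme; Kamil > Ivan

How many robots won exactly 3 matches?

Win totals: Hana 1, Kamil 5, Alice 4, Esme 1, Dana 4, Hiro 3, Ivan 3.
Exactly 3: Hiro, Ivan — 2 robots.

2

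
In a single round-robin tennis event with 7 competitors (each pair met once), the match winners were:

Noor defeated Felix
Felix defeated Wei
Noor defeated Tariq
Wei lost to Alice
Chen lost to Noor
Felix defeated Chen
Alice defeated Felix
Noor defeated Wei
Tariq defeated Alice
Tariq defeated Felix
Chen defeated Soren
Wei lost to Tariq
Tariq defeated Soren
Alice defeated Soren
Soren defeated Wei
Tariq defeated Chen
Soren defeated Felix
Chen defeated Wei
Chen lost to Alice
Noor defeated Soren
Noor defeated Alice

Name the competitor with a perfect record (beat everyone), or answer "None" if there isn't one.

Noor

Noor has 6 wins out of 6 opponents — a perfect record.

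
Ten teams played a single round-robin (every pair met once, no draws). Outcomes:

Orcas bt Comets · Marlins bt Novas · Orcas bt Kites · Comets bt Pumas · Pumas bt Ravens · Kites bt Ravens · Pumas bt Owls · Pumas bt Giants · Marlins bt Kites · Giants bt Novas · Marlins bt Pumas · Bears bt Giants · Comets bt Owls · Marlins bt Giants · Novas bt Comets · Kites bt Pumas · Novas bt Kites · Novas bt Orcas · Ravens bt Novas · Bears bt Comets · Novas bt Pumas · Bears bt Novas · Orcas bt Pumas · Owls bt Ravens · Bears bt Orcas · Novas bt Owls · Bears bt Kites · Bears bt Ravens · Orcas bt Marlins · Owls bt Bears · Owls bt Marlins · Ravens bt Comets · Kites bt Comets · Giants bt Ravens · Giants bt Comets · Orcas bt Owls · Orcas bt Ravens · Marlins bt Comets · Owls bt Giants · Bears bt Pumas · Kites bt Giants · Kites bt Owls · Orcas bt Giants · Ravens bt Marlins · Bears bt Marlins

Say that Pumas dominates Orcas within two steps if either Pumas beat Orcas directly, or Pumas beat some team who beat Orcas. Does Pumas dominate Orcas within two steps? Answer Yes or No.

Pumas did not beat Orcas directly.
Pumas beat Owls, Giants, Ravens, but each of them lost to Orcas. No two-step path.

No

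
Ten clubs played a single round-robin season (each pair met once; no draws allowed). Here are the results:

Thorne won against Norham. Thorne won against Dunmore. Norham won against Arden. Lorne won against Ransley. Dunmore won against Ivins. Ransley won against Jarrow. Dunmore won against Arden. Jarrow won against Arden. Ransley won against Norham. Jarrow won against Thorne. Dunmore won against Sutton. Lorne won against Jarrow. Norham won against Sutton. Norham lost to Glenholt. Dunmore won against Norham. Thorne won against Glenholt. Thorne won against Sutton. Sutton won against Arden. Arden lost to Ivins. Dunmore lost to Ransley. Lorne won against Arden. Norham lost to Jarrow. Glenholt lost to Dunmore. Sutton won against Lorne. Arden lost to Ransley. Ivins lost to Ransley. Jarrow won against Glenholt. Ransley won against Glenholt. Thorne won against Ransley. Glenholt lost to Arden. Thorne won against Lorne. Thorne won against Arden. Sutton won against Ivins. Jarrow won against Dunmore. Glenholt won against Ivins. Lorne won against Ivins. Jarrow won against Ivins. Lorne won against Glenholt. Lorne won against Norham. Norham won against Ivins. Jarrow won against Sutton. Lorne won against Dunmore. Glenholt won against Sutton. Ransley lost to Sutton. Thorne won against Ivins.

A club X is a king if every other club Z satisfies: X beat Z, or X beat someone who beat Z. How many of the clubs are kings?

Ransley cannot reach Lorne in two steps.
Arden cannot reach Ransley, Lorne, Thorne, Jarrow, Dunmore in two steps.
Lorne reaches everyone (king).
Sutton cannot reach Thorne in two steps.
Norham cannot reach Thorne, Jarrow, Dunmore in two steps.
Thorne reaches everyone (king).
Jarrow reaches everyone (king).
Ivins cannot reach Ransley, Lorne, Sutton, Norham, Thorne, Jarrow, Dunmore in two steps.
Glenholt cannot reach Thorne, Jarrow, Dunmore in two steps.
Dunmore cannot reach Thorne, Jarrow in two steps.
Kings: Lorne, Thorne, Jarrow — 3.

3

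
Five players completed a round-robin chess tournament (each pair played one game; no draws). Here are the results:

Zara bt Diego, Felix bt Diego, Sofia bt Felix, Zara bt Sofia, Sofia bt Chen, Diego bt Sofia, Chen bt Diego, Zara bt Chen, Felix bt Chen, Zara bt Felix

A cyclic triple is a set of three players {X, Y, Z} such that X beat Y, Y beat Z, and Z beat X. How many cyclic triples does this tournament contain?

Of the C(5,3) = 10 triples, the cyclic ones are: {Felix, Diego, Sofia}; {Diego, Chen, Sofia}.
That is 2.

2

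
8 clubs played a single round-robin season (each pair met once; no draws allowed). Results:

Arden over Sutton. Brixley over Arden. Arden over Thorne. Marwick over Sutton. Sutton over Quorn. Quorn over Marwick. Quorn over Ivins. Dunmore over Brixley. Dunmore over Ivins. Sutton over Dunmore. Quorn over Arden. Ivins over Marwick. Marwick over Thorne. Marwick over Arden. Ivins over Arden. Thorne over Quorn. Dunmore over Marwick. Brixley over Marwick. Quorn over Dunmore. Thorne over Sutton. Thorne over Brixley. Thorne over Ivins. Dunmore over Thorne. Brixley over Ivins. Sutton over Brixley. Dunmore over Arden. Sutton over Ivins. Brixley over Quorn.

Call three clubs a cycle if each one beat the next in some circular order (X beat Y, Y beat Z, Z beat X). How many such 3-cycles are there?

Win totals: Thorne 4, Brixley 4, Arden 2, Sutton 4, Dunmore 5, Marwick 3, Ivins 2, Quorn 4.
A club with w wins dominates both others in C(w,2) triples; summing gives 6 + 6 + 1 + 6 + 10 + 3 + 1 + 6 = 39 transitive triples.
Total triples C(8,3) = 56, so cyclic triples = 56 − 39 = 17.

17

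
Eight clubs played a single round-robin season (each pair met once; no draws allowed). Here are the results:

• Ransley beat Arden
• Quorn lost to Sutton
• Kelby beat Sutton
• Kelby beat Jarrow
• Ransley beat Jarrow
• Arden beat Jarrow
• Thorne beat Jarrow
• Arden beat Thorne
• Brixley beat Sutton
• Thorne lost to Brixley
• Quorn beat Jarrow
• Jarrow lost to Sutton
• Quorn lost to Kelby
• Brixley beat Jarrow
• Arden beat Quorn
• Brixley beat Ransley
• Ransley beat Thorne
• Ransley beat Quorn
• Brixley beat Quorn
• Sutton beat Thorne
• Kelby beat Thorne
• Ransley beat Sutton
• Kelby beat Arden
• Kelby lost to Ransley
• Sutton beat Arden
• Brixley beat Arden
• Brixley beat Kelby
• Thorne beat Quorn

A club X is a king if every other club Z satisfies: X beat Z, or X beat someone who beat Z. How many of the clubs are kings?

Brixley reaches everyone (king).
Jarrow cannot reach Brixley, Sutton, Kelby, Quorn, Thorne, Ransley, Arden in two steps.
Sutton cannot reach Brixley, Kelby, Ransley in two steps.
Kelby cannot reach Brixley, Ransley in two steps.
Quorn cannot reach Brixley, Sutton, Kelby, Thorne, Ransley, Arden in two steps.
Thorne cannot reach Brixley, Sutton, Kelby, Ransley, Arden in two steps.
Ransley cannot reach Brixley in two steps.
Arden cannot reach Brixley, Sutton, Kelby, Ransley in two steps.
Kings: Brixley — 1.

1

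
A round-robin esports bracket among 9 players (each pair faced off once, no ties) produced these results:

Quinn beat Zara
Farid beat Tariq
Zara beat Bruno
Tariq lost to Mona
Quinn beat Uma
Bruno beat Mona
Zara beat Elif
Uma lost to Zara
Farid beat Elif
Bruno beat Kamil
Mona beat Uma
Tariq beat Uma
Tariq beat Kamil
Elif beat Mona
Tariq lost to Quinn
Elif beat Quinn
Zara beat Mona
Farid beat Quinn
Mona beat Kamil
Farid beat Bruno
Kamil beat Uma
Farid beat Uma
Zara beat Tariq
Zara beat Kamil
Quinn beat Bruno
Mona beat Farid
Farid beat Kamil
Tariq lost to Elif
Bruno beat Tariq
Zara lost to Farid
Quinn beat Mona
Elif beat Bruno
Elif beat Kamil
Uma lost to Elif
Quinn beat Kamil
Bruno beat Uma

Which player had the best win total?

Win totals: Zara 6, Tariq 2, Mona 4, Elif 6, Kamil 1, Farid 7, Quinn 6, Uma 0, Bruno 4.
Farid leads with 7 wins (next highest: 6).

Farid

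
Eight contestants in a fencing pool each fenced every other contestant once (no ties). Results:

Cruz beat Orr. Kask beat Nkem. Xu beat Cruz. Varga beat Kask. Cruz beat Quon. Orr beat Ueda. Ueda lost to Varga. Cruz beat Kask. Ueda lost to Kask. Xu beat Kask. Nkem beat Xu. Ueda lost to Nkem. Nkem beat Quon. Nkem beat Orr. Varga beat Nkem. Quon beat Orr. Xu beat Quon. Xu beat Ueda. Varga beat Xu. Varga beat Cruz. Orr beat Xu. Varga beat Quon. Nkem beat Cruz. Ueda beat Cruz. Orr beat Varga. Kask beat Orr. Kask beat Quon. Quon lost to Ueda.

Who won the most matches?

Varga

Win totals: Nkem 5, Cruz 3, Kask 4, Ueda 2, Quon 1, Xu 4, Varga 6, Orr 3.
Varga leads with 6 wins (next highest: 5).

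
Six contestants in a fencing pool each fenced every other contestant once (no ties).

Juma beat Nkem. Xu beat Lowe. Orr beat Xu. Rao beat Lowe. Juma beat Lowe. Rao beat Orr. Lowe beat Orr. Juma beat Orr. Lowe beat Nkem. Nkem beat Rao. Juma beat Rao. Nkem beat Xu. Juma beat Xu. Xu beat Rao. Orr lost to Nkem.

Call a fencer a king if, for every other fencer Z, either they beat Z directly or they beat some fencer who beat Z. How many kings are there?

Orr cannot reach Nkem, Juma in two steps.
Lowe cannot reach Juma in two steps.
Nkem cannot reach Juma in two steps.
Xu cannot reach Juma in two steps.
Rao cannot reach Juma in two steps.
Juma reaches everyone (king).
Kings: Juma — 1.

1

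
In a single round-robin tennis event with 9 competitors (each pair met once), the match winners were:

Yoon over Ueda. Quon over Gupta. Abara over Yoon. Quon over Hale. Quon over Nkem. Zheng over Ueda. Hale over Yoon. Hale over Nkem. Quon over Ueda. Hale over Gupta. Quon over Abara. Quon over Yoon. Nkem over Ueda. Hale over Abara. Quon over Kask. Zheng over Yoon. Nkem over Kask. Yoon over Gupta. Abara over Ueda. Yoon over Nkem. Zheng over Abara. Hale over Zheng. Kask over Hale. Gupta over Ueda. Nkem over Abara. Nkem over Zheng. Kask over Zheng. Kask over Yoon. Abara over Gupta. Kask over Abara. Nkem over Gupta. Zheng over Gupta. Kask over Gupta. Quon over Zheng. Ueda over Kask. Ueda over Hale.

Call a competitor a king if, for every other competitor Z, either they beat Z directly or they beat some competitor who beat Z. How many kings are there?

Zheng cannot reach Quon in two steps.
Quon reaches everyone (king).
Kask cannot reach Quon in two steps.
Gupta cannot reach Zheng, Quon, Yoon, Abara, Nkem in two steps.
Yoon cannot reach Quon in two steps.
Hale cannot reach Quon in two steps.
Abara cannot reach Zheng, Quon in two steps.
Ueda cannot reach Quon in two steps.
Nkem cannot reach Quon in two steps.
Kings: Quon — 1.

1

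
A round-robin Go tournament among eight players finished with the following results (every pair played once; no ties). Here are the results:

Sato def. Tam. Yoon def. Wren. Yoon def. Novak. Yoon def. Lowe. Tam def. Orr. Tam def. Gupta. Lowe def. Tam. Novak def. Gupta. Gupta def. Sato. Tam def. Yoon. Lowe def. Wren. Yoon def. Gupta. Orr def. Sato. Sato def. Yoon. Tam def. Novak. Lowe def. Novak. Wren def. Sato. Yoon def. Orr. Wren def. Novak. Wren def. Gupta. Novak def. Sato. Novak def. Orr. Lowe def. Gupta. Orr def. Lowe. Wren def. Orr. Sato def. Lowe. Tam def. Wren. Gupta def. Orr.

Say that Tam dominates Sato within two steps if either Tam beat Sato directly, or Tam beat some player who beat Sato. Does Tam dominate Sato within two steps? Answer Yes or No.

Tam did not beat Sato directly.
Tam beat Orr, Gupta, Wren, Novak, Yoon. Of those, Orr beat Sato.

Yes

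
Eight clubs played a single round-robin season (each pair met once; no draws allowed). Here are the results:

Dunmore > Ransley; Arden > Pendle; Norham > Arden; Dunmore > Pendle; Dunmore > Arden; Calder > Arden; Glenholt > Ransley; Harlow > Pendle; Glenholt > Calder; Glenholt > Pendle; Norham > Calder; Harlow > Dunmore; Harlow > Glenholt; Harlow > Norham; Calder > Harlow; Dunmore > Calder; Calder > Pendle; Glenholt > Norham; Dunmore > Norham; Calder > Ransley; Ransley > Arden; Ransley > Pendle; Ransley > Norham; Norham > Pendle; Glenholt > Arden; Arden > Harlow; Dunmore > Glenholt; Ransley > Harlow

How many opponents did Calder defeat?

4

Calder's results: beat Pendle, Arden, Ransley, Harlow; lost to Dunmore, Norham, Glenholt.
That is 4 wins.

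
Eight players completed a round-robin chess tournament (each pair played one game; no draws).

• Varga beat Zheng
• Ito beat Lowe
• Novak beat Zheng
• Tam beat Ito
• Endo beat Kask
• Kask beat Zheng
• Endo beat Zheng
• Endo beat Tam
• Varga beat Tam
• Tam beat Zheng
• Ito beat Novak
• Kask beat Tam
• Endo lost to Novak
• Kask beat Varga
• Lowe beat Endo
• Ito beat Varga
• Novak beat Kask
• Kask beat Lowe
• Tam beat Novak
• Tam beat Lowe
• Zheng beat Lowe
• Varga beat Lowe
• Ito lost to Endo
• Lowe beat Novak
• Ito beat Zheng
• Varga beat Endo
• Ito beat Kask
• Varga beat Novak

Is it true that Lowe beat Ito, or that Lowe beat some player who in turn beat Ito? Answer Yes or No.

Lowe did not beat Ito directly.
Lowe beat Endo, Novak. Of those, Endo beat Ito.

Yes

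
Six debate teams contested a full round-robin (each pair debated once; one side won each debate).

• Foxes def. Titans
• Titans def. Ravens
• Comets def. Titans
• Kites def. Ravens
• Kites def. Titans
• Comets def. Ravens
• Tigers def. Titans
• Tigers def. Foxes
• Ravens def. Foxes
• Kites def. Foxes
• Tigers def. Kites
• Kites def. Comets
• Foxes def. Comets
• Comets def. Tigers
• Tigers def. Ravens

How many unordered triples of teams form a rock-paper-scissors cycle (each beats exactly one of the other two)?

Win totals: Comets 3, Titans 1, Ravens 1, Foxes 2, Kites 4, Tigers 4.
A team with w wins dominates both others in C(w,2) triples; summing gives 3 + 0 + 0 + 1 + 6 + 6 = 16 transitive triples.
Total triples C(6,3) = 20, so cyclic triples = 20 − 16 = 4.

4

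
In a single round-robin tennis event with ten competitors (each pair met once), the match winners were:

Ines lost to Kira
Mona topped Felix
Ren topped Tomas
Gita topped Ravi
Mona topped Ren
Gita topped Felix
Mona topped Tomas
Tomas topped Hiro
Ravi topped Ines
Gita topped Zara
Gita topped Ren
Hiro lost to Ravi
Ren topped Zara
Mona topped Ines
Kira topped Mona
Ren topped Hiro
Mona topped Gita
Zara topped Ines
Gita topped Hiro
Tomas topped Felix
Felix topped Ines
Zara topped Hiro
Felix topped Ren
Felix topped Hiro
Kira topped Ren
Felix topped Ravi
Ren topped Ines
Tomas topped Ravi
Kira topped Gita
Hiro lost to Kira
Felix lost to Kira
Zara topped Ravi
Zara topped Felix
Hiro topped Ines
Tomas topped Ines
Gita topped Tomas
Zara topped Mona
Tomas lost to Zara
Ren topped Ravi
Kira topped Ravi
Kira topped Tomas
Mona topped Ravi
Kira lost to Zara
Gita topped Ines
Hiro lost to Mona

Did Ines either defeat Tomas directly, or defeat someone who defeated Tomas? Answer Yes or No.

No

Ines did not beat Tomas directly.
Ines beat no one, so there is no intermediate competitor.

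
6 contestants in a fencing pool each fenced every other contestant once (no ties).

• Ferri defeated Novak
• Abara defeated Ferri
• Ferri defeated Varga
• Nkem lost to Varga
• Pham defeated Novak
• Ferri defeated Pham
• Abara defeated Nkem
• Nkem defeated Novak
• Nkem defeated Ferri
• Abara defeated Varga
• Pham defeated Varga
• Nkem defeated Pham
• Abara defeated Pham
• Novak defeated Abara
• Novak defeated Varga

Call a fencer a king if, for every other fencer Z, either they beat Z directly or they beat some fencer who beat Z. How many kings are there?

4

Pham cannot reach Ferri in two steps.
Varga cannot reach Abara in two steps.
Abara reaches everyone (king).
Ferri reaches everyone (king).
Novak reaches everyone (king).
Nkem reaches everyone (king).
Kings: Abara, Ferri, Novak, Nkem — 4.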